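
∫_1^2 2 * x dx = 3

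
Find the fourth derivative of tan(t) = 24*tan(t)^5 + 40*tan(t)^3 + 16*tan(t)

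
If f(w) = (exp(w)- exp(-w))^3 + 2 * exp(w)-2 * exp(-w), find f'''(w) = (27*exp(6*w) - exp(4*w) - exp(2*w) + 27)*exp(-3*w)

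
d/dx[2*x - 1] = 2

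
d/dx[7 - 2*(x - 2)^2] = 8 - 4*x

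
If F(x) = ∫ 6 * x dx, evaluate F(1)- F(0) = 3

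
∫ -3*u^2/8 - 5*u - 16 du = -u^3/8 - 5*u^2/2 - 16*u + C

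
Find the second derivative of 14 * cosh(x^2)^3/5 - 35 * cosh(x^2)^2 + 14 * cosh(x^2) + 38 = 504*x^2*cosh(x^2)^3/5 - 560*x^2*cosh(x^2)^2 - 56*x^2*cosh(x^2)/5 + 280*x^2 + 84*sinh(x^2)*cosh(x^2)^2/5 - 140*sinh(x^2)*cosh(x^2) + 28*sinh(x^2)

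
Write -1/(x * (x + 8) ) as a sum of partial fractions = 1/(8*(x + 8)) - 1/(8*x)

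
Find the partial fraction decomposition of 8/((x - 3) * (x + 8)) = -8/(11*(x + 8)) + 8/(11*(x - 3))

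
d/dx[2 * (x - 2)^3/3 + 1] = 2*x^2 - 8*x + 8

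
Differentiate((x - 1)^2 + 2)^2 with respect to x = 4*x^3 - 12*x^2 + 20*x - 12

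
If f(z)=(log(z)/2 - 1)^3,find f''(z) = (-3*log(z)^2 + 18*log(z) - 24)/(8*z^2)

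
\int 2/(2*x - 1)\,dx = log(4*x - 2) + C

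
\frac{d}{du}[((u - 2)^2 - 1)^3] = 6*u^5 - 60*u^4 + 228*u^3 - 408*u^2 + 342*u - 108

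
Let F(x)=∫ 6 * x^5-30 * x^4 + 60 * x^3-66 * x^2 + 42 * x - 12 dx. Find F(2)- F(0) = -4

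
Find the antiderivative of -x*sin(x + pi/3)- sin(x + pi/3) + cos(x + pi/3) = (x + 1)*cos(x + pi/3) + C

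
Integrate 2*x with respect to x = x^2 + C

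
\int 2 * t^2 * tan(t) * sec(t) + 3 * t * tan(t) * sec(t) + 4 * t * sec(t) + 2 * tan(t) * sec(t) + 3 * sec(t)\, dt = (2*t^2 + 3*t + 2)*sec(t) + C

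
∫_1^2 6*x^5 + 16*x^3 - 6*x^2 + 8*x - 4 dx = 117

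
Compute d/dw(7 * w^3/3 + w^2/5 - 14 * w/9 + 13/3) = 7*w^2 + 2*w/5 - 14/9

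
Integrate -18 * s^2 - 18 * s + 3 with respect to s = -6*s^3 - 9*s^2 + 3*s + C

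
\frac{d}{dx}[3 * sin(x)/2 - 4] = 3*cos(x)/2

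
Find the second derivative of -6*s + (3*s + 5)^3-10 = 162*s + 270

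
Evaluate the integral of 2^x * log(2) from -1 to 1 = 3/2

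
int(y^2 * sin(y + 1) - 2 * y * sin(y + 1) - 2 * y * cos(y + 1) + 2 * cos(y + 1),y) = y*(2 - y)*cos(y + 1) + C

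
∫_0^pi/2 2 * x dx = pi^2/4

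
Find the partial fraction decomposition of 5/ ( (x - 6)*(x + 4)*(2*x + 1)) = -20/(91*(2*x + 1)) + 1/(14*(x + 4)) + 1/(26*(x - 6))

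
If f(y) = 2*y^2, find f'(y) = 4*y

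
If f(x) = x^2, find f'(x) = 2*x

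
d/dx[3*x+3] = 3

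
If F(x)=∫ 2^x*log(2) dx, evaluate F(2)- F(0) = 3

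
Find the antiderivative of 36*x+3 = 18*x^2 + 3*x + C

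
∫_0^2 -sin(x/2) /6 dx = -1/3 + cos(1)/3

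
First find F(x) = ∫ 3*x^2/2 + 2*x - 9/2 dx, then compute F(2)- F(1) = 2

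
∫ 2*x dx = x^2 + C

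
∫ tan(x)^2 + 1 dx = tan(x) + C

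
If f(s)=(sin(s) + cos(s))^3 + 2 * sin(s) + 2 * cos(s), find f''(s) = sqrt(2)*(-7*sin(s + pi/4) + 9*cos(3*s + pi/4))/2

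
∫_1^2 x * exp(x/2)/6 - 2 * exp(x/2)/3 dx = -4*E/3 + 5*exp(1/2)/3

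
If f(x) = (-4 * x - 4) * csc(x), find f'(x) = 4*x*cot(x)*csc(x) + 4*cot(x)*csc(x) - 4*csc(x)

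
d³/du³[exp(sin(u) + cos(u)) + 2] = (-sqrt(2)*sin(3*u + pi/4)/2 - 3*cos(2*u) + sqrt(2)*cos(u + pi/4)/2)*exp(sin(u))*exp(cos(u))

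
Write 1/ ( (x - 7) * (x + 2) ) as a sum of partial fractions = -1/(9*(x + 2)) + 1/(9*(x - 7))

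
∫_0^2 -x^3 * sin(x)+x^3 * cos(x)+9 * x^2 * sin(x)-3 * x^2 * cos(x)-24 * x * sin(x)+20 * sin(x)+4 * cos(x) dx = 8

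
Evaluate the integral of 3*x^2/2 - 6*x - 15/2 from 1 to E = (-4 + E/2)*(1 + E)^2 + 14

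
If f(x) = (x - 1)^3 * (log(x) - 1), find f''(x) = (6*x^3*log(x) - x^3 - 6*x^2*log(x) - 3*x^2 + 3*x + 1)/x^2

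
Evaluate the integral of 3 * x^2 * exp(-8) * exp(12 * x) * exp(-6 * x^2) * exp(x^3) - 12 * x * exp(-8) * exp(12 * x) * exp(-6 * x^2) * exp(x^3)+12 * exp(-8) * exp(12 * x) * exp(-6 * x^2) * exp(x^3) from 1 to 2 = 1 - exp(-1)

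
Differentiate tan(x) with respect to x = cos(x)^(-2)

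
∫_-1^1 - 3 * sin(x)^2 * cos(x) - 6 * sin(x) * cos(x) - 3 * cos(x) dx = -15*sin(1)/2 + sin(3)/2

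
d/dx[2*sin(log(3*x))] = 2*cos(log(x) + log(3))/x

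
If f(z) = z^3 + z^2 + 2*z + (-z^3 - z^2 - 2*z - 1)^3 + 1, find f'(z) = -9*z^8 - 24*z^7 - 63*z^6 - 96*z^5 - 120*z^4 - 108*z^3 - 66*z^2 - 28*z - 4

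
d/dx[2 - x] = -1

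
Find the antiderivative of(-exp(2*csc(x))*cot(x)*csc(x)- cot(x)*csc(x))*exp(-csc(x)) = exp(csc(x)) - exp(-csc(x)) + C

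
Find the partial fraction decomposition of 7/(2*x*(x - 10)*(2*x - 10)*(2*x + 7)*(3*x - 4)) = 567/(132704*(3*x - 4)) + 4/(13311*(2*x + 7)) - 7/(18700*(x - 5)) + 7/(140400*(x - 10)) - 1/(800*x)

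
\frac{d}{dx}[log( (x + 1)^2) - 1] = 2/(x + 1)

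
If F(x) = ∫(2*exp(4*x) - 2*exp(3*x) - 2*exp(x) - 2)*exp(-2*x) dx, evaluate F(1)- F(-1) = -(-E - 1 + exp(-1))^2 + (-1 - exp(-1) + E)^2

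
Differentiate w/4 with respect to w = 1/4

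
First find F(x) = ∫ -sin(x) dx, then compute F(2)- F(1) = -cos(1) + cos(2)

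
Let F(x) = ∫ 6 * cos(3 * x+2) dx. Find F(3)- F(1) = 2*sin(11) - 2*sin(5)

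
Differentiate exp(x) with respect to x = exp(x)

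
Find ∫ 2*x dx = x^2 + C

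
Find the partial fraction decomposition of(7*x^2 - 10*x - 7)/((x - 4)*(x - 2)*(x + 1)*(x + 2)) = -41/(24*(x + 2)) + 2/(3*(x + 1)) - 1/(24*(x - 2)) + 13/(12*(x - 4))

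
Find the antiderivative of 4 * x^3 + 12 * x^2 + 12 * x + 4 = x^4 + 4*x^3 + 6*x^2 + 4*x + C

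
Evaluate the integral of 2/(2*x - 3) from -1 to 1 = -log(15) + log(3)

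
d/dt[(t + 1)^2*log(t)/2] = (2*t^2*log(t) + t^2 + 2*t*log(t) + 2*t + 1)/(2*t)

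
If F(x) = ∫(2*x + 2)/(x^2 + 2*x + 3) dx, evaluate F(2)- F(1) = -log(6) + log(11)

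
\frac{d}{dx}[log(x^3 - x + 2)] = (3*x^2 - 1)/(x^3 - x + 2)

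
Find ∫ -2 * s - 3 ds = -s^2 - 3*s + C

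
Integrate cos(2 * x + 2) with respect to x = sin(2*x + 2)/2 + C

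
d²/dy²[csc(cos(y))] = (-sin(y)^2 + 2*sin(y)^2/sin(cos(y))^2 + cos(y)*cos(cos(y))/sin(cos(y)))/sin(cos(y))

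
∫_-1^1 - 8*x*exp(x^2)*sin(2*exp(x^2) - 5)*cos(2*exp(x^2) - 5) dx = 0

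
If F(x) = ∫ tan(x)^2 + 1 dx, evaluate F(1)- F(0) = tan(1)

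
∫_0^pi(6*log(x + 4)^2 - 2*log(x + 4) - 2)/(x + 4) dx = -2*log(4)^3 - 2*log(pi + 4) - log(pi + 4)^2 + log(4)^2 + 2*log(4) + 2*log(pi + 4)^3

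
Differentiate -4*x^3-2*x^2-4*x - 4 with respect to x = -12*x^2 - 4*x - 4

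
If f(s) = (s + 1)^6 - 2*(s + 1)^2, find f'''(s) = 120*s^3 + 360*s^2 + 360*s + 120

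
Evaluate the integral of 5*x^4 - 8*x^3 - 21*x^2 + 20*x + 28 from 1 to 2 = 10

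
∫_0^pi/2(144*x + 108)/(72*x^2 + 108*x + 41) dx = -log(82) + log(1 + (9 + 6*pi)^2)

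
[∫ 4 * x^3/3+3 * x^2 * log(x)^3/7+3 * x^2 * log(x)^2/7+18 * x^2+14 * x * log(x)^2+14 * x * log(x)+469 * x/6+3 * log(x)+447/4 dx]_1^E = -1573/6 + exp(3)/7 + 15*E/4 + 85*exp(2)/12 + 3*(exp(2)/3 + 6 + 3*E)^2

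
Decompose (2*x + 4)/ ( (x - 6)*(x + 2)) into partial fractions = 2/(x - 6)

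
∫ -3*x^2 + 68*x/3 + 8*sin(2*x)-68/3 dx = -x^3 + 34*x^2/3 - 68*x/3 + 8*sin(x)^2 + C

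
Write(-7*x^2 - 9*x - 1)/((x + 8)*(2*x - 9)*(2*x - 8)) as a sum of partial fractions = -733/(50*(2*x - 9)) - 377/(600*(x + 8)) + 149/(24*(x - 4))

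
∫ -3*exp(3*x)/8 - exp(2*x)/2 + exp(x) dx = (-exp(2*x) - 2*exp(x) + 8)*exp(x)/8 + C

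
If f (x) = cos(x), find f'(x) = -sin(x)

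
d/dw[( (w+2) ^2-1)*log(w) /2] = (2*w^2*log(w) + w^2 + 4*w*log(w) + 4*w + 3)/(2*w)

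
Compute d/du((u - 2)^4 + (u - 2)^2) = 4*u^3 - 24*u^2 + 50*u - 36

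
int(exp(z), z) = exp(z) + C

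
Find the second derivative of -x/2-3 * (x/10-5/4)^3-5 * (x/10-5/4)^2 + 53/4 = 1/8 - 9*x/500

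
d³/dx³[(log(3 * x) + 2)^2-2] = (4*log(x) + 2 + 4*log(3))/x^3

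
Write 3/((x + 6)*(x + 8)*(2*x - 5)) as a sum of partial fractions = 4/(119*(2*x - 5)) + 1/(14*(x + 8)) - 3/(34*(x + 6))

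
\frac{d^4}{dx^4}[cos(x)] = cos(x)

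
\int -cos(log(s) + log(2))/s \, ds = -sin(log(2*s)) + C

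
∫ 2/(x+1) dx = log(2*(x + 1)^2) + C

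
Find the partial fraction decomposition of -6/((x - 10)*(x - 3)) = 6/(7*(x - 3)) - 6/(7*(x - 10))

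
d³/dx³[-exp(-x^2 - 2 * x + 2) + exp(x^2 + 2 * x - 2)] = (8*x^3*exp(2*x^2 + 4*x - 4) + 8*x^3 + 24*x^2*exp(2*x^2 + 4*x - 4) + 24*x^2 + 36*x*exp(2*x^2 + 4*x - 4) + 12*x + 20*exp(2*x^2 + 4*x - 4) - 4)*exp(-x^2 - 2*x + 2)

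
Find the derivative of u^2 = 2*u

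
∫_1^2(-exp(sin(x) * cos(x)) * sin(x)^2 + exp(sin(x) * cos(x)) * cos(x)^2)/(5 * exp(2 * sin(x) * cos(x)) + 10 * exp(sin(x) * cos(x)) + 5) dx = -exp(sin(2)/2)/(5*(1 + exp(sin(2)/2))) + 1/(5*(1 + exp(-sin(4)/2)))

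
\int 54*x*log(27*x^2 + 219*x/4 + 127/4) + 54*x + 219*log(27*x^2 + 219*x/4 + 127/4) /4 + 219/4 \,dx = (108*x^2 + 219*x + 127)*log(27*x^2 + 219*x/4 + 127/4)/4 + C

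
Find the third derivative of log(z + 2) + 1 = 2/(z^3 + 6*z^2 + 12*z + 8)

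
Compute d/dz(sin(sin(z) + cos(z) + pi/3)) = sqrt(2)*cos(z + pi/4)*cos(sqrt(2)*sin(z + pi/4) + pi/3)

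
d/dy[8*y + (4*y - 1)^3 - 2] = 192*y^2 - 96*y + 20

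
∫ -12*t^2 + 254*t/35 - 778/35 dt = -4*t^3 + 127*t^2/35 - 778*t/35 + C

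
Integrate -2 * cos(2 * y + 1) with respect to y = -sin(2*y + 1) + C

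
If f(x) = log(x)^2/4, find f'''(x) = (2*log(x) - 3)/(2*x^3)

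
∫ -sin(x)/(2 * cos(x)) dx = log(-cos(x))/2 + C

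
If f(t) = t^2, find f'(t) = 2*t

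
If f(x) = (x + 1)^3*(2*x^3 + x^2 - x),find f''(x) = 60*x^4 + 140*x^3 + 96*x^2 + 12*x - 4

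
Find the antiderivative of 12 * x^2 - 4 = 4*x^3 - 4*x + C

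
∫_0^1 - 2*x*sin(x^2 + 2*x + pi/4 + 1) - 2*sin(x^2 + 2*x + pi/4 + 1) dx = cos(pi/4 + 4) - cos(pi/4 + 1)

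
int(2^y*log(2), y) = 2^y + C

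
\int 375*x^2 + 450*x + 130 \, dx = 125*x^3 + 225*x^2 + 130*x + C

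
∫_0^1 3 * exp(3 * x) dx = -1 + exp(3)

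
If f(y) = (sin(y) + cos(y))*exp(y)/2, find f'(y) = exp(y)*cos(y)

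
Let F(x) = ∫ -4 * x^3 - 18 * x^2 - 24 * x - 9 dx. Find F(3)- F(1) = -350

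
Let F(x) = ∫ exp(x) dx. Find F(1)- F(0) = -1 + E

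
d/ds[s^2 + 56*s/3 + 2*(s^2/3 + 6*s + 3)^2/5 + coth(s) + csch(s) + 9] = 8*s^3/45 + 24*s^2/5 + 162*s/5 + 496/15 - cosh(s)/sinh(s)^2 - 1/sinh(s)^2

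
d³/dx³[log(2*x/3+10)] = 2/(x^3 + 45*x^2 + 675*x + 3375)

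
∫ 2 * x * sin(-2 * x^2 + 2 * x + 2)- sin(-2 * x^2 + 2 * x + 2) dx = cos(2*(-x^2 + x + 1))/2 + C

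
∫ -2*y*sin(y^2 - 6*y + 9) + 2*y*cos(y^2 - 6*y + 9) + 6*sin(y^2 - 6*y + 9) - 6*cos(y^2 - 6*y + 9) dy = sin((y - 3)^2) + cos((y - 3)^2) + C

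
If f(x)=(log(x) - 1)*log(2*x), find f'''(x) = (4*log(x) - 8 + 2*log(2))/x^3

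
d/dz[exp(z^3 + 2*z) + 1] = 3*z^2*exp(z^3 + 2*z) + 2*exp(z^3 + 2*z)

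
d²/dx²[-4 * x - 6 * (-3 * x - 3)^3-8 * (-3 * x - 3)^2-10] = 972*x + 828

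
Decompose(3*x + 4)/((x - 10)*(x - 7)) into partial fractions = -25/(3*(x - 7)) + 34/(3*(x - 10))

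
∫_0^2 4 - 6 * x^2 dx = -8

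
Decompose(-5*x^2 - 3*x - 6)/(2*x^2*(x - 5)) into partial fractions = -73/(25*(x - 5)) + 21/(50*x) + 3/(5*x^2)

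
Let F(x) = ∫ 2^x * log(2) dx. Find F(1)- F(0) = 1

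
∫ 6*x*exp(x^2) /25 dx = 3*exp(x^2)/25 + C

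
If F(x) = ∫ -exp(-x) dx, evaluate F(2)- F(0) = -1 + exp(-2)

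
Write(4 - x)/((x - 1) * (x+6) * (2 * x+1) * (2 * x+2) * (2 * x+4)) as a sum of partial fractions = -2/(11*(2*x + 1)) + 1/(616*(x + 6)) - 1/(24*(x + 2)) + 1/(8*(x + 1)) + 1/(168*(x - 1))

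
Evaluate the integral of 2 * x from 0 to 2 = 4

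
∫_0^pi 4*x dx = 2*pi^2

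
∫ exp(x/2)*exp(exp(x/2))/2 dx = exp(exp(x/2)) + C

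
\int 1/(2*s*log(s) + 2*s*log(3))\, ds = log(log(3*s))/2 + C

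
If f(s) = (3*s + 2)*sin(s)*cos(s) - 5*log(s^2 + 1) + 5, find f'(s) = (3*s^3*cos(2*s) + 3*s^2*sin(2*s)/2 + 2*s^2*cos(2*s) + 3*s*cos(2*s) - 10*s + 3*sin(2*s)/2 + 2*cos(2*s))/(s^2 + 1)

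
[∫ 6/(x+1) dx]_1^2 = -6*log(2) + 6*log(3)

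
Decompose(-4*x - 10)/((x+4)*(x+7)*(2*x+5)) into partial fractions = 2/(3*(x + 7)) - 2/(3*(x + 4))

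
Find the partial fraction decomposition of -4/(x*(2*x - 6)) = -2/(3*(x - 3)) + 2/(3*x)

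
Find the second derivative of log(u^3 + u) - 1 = (-3*u^4 - 1)/(u^6 + 2*u^4 + u^2)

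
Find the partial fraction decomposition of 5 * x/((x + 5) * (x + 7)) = 35/(2*(x + 7)) - 25/(2*(x + 5))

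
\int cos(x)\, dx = sin(x) + C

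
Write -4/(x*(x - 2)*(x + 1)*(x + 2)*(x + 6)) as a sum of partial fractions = -1/(240*(x + 6)) + 1/(8*(x + 2)) - 4/(15*(x + 1)) - 1/(48*(x - 2)) + 1/(6*x)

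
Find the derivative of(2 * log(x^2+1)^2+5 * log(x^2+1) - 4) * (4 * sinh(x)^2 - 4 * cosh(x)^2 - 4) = -(64*x*log(x^2 + 1) + 80*x)/(x^2 + 1)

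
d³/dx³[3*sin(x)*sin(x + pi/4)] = -12*sin(2*x + pi/4)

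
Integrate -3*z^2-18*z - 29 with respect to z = -z^3 - 9*z^2 - 29*z + C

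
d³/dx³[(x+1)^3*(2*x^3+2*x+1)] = 240*x^3 + 360*x^2 + 192*x + 54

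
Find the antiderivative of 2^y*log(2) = 2^y + C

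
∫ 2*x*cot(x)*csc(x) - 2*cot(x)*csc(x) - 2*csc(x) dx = (2 - 2*x)*csc(x) + C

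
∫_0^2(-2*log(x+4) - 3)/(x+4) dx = -3*log(6) - log(6)^2 + log(4)^2 + 3*log(4)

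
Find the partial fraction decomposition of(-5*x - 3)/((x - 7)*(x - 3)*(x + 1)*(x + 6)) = -3/(65*(x + 6)) + 1/(80*(x + 1)) + 1/(8*(x - 3)) - 19/(208*(x - 7))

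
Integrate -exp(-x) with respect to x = exp(-x) + C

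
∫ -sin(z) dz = cos(z) + C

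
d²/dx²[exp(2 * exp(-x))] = (2*exp(x + 2*exp(-x)) + 4*exp(2*exp(-x)))*exp(-2*x)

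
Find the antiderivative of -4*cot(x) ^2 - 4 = 4*cot(x) + C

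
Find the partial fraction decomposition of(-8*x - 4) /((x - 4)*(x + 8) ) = -5/(x + 8) - 3/(x - 4)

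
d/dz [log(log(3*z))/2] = 1/(2*z*log(z) + 2*z*log(3))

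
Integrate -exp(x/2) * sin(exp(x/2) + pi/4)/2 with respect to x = cos(exp(x/2) + pi/4) + C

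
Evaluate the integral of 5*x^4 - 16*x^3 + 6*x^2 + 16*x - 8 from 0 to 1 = -1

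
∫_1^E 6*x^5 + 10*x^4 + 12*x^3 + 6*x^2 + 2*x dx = -9 + (E + exp(2) + exp(3))^2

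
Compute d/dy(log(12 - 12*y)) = 1/(y - 1)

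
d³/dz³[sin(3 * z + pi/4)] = -27*cos(3*z + pi/4)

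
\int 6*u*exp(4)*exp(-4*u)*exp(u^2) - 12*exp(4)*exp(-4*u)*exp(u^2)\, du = 3*exp((u - 2)^2) + C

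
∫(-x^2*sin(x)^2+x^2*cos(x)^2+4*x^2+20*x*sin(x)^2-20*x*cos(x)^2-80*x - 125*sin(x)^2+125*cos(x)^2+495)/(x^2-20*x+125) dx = 4*x + sin(2*x)/2 + acot(x/5 - 2) + C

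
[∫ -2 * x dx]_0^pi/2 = -pi^2/4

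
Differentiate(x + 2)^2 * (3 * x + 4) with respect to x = 9*x^2 + 32*x + 28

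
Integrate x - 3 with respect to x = x^2/2 - 3*x + C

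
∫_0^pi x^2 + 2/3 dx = 2*pi/3 + pi^3/3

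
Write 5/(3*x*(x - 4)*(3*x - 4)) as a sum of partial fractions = -15/(32*(3*x - 4)) + 5/(96*(x - 4)) + 5/(48*x)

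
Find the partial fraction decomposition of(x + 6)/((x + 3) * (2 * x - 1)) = 13/(7*(2*x - 1)) - 3/(7*(x + 3))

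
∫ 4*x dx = 2*x^2 + C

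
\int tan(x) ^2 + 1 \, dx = tan(x) + C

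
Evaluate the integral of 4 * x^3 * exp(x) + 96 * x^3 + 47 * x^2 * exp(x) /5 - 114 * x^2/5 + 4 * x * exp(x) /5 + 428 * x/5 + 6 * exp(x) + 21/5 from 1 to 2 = -37*E/5 + 168*exp(2)/5 + 2197/5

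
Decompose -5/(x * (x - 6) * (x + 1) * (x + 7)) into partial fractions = 5/(546*(x + 7)) - 5/(42*(x + 1)) - 5/(546*(x - 6)) + 5/(42*x)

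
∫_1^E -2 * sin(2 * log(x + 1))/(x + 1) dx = cos(2*log(1 + E)) - cos(2*log(2))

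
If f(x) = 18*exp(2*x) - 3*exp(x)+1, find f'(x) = 36*exp(2*x) - 3*exp(x)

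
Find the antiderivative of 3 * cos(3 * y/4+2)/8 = sin(3*y/4 + 2)/2 + C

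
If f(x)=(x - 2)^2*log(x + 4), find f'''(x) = (2*x^2 + 28*x + 152)/(x^3 + 12*x^2 + 48*x + 64)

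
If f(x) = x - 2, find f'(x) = 1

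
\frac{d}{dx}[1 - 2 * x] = -2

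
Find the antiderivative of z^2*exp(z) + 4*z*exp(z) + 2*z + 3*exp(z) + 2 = (z + 1)^2*(exp(z) + 1) + C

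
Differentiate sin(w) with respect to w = cos(w)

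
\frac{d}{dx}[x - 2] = 1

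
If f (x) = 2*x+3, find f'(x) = 2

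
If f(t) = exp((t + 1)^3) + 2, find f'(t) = 3*t^2*exp(t^3 + 3*t^2 + 3*t + 1) + 6*t*exp(t^3 + 3*t^2 + 3*t + 1) + 3*exp(t^3 + 3*t^2 + 3*t + 1)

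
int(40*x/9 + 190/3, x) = 20*x^2/9 + 190*x/3 + C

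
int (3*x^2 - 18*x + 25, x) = x^3 - 9*x^2 + 25*x + C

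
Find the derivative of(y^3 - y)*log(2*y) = 3*y^2*log(y) + y^2 + 3*y^2*log(2) - log(y) - 1 - log(2)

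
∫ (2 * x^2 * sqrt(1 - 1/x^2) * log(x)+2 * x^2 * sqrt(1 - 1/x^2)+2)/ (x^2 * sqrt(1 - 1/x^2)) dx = 2*x*log(x) + 2*asec(x) + C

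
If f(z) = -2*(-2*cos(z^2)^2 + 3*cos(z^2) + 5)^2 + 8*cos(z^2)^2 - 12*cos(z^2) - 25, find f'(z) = 8*z*(-8*sin(z^2)^2*cos(z^2) + 18*sin(z^2)^2 - 7*cos(z^2))*sin(z^2)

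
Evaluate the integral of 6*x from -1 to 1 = 0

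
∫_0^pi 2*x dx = pi^2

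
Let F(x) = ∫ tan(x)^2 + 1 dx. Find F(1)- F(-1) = 2*tan(1)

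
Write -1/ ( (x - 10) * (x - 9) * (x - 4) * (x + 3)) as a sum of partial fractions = 1/(1092*(x + 3)) - 1/(210*(x - 4)) + 1/(60*(x - 9)) - 1/(78*(x - 10))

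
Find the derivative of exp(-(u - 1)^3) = (-3*u^2 + 6*u - 3)*exp(-u^3 + 3*u^2 - 3*u + 1)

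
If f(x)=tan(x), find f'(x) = cos(x)^(-2)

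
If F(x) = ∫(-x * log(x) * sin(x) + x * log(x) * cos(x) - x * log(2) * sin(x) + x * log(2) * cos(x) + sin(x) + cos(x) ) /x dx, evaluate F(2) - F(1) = sqrt(2)*(-sin(pi/4 + 1) + 2*sin(pi/4 + 2))*log(2)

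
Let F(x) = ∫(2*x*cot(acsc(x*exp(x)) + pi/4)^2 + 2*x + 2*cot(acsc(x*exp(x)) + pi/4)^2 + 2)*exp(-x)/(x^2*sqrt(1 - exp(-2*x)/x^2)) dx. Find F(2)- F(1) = -2*cot(acsc(E) + pi/4) + 2*cot(acsc(2*exp(2)) + pi/4)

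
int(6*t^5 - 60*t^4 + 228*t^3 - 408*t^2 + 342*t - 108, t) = t^6 - 12*t^5 + 57*t^4 - 136*t^3 + 171*t^2 - 108*t + C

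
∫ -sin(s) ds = cos(s) + C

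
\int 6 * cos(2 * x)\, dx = 3*sin(2*x) + C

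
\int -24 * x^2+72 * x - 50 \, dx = -8*x^3 + 36*x^2 - 50*x + C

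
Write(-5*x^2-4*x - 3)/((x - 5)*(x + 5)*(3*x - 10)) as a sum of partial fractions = 647/(125*(3*x - 10)) - 54/(125*(x + 5)) - 74/(25*(x - 5))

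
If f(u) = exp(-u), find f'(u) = -exp(-u)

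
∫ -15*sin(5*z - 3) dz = 3*cos(5*z - 3) + C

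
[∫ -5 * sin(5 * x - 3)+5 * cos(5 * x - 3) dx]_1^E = sqrt(2)*(cos(-5*E + pi/4 + 3) - sin(pi/4 + 2))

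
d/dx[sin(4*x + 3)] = 4*cos(4*x + 3)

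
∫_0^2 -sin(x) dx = -1 + cos(2)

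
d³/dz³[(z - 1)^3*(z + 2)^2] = 60*z^2 + 24*z - 30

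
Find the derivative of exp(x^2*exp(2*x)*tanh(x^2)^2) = 2*x*(-2*x^2*tanh(x^2)^2 + 2*x^2 + x*tanh(x^2) + tanh(x^2))*exp(2*x)*exp(x^2*exp(2*x)*tanh(x^2)^2)*tanh(x^2)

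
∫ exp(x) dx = exp(x) + C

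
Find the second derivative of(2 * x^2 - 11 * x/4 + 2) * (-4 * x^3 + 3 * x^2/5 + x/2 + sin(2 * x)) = -160*x^3 - 8*x^2*sin(2*x) + 732*x^2/5 + 11*x*sin(2*x) + 16*x*cos(2*x) - 519*x/10 - 4*sin(2*x) - 11*cos(2*x) - 7/20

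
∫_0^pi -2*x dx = -pi^2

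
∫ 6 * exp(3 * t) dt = 2*exp(3*t) + C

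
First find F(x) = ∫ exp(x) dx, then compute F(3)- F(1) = -E + exp(3)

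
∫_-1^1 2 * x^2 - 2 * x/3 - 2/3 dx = 0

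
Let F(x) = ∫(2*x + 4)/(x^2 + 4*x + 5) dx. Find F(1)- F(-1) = -log(2) + log(10)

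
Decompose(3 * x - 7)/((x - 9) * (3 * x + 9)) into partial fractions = 4/(9*(x + 3)) + 5/(9*(x - 9))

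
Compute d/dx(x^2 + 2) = 2*x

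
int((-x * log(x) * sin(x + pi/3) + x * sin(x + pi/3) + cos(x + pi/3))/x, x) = (log(x) - 1)*cos(x + pi/3) + C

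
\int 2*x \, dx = x^2 + C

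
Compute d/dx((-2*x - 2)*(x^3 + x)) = -8*x^3 - 6*x^2 - 4*x - 2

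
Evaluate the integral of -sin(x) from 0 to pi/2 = -1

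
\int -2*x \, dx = -x^2 + C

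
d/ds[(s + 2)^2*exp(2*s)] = 2*s^2*exp(2*s) + 10*s*exp(2*s) + 12*exp(2*s)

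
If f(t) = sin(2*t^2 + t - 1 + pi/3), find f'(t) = 4*t*cos(2*t^2 + t - 1 + pi/3) + cos(2*t^2 + t - 1 + pi/3)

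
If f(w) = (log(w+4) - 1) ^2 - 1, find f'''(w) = (4*log(w + 4) - 10)/(w^3 + 12*w^2 + 48*w + 64)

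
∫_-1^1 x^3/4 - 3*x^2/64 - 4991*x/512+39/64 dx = 19/16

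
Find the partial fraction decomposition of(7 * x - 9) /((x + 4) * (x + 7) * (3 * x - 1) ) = -30/(143*(3*x - 1)) - 29/(33*(x + 7)) + 37/(39*(x + 4))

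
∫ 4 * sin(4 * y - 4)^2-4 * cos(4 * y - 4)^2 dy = -sin(8*y - 8)/2 + C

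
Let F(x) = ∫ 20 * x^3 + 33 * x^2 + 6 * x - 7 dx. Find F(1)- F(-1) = 8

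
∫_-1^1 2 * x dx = 0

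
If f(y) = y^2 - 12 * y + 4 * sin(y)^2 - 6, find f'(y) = 2*y + 4*sin(2*y) - 12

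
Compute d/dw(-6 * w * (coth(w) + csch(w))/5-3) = (6*w*cosh(w) + 6*w - 6*sinh(w) - 3*sinh(2*w))/(5*sinh(w)^2)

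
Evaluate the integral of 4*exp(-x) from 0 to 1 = 4 - 4*exp(-1)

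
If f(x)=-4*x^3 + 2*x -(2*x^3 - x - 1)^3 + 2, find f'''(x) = -4032*x^6 + 2520*x^4 + 1440*x^3 - 360*x^2 - 288*x - 54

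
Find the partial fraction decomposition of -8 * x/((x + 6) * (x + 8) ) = -32/(x + 8) + 24/(x + 6)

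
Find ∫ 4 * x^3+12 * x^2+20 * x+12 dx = x^4 + 4*x^3 + 10*x^2 + 12*x + C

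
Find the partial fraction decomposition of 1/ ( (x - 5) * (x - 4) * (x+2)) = 1/(42*(x + 2)) - 1/(6*(x - 4)) + 1/(7*(x - 5))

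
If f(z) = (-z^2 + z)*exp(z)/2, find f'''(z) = -z^2*exp(z)/2 - 5*z*exp(z)/2 - 3*exp(z)/2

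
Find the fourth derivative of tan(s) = 24*tan(s)^5 + 40*tan(s)^3 + 16*tan(s)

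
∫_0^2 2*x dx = 4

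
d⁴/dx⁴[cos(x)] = cos(x)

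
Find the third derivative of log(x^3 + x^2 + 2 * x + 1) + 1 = (6*x^6 + 12*x^5 - 26*x^3 - 6*x^2 + 10)/(x^9 + 3*x^8 + 9*x^7 + 16*x^6 + 24*x^5 + 27*x^4 + 23*x^3 + 15*x^2 + 6*x + 1)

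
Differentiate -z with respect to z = -1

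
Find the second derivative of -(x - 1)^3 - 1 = 6 - 6*x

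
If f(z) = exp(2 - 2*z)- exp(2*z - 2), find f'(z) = (-2*exp(4*z - 4) - 2)*exp(2 - 2*z)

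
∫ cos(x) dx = sin(x) + C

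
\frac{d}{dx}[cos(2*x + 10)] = -2*sin(2*x + 10)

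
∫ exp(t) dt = exp(t) + C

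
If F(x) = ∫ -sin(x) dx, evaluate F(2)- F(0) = -1 + cos(2)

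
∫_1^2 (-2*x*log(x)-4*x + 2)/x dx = -2 - 2*log(2)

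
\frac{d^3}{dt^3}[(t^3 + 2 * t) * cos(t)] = t*(t^2*sin(t) - 9*t*cos(t) - 16*sin(t))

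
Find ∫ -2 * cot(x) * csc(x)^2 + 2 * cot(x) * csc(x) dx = (csc(x) - 1)^2 + C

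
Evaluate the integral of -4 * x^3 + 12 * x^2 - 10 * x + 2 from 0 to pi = -(-1 + (-1 + pi)^2)^2 - (-1 + pi)^2 + 1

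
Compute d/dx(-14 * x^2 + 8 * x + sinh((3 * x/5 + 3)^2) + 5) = 18*x*cosh(9*x^2/25 + 18*x/5 + 9)/25 - 28*x + 18*cosh(9*x^2/25 + 18*x/5 + 9)/5 + 8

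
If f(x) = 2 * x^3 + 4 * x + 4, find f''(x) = 12*x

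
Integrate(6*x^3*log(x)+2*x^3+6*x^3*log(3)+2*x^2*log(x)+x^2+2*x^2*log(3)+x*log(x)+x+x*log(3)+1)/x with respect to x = (2*x^3 + x^2 + x + 1)*log(3*x) + C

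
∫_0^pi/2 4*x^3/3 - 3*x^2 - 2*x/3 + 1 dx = (-1 + pi/6)*(-pi/2 + pi^3/8)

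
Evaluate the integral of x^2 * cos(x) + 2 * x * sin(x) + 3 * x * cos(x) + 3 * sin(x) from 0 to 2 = 10*sin(2)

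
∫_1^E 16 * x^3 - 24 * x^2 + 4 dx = (-4 + 4*E)*(-exp(2) - E + exp(3))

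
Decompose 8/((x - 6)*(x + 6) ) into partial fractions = -2/(3*(x + 6)) + 2/(3*(x - 6))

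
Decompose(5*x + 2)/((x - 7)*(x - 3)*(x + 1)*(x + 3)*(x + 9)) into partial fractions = -43/(9216*(x + 9)) + 13/(720*(x + 3)) - 3/(512*(x + 1)) - 17/(1152*(x - 3)) + 37/(5120*(x - 7))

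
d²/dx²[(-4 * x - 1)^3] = -384*x - 96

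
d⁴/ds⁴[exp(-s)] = exp(-s)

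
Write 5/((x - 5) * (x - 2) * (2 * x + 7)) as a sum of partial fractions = 20/(187*(2*x + 7)) - 5/(33*(x - 2)) + 5/(51*(x - 5))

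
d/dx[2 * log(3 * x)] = 2/x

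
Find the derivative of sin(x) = cos(x)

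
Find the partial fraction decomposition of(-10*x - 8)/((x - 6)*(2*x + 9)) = -74/(21*(2*x + 9)) - 68/(21*(x - 6))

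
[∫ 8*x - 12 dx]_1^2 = 0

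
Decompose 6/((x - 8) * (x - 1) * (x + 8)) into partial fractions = 1/(24*(x + 8)) - 2/(21*(x - 1)) + 3/(56*(x - 8))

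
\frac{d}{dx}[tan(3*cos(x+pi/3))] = -3*sin(x + pi/3)/cos(3*cos(x + pi/3))^2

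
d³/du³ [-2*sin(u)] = 2*cos(u)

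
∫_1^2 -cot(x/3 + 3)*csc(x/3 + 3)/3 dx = csc(11/3) - csc(10/3)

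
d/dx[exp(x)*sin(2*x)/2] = (sin(2*x)/2 + cos(2*x))*exp(x)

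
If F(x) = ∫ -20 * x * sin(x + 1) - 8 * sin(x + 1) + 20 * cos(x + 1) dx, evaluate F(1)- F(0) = 28*cos(2) - 8*cos(1)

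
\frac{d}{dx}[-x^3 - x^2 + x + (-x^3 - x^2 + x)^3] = -9*x^8 - 24*x^7 + 30*x^5 - 12*x^3 - 2*x + 1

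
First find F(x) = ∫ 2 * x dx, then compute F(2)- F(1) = 3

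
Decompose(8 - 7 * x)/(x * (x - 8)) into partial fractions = -6/(x - 8) - 1/x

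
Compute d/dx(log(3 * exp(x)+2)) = 3*exp(x)/(3*exp(x) + 2)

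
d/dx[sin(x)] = cos(x)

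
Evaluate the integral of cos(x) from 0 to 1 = sin(1)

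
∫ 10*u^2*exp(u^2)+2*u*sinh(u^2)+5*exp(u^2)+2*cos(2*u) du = 5*u*exp(u^2) + sin(2*u) + cosh(u^2) + C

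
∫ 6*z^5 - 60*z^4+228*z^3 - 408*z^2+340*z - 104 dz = z^6 - 12*z^5 + 57*z^4 - 136*z^3 + 170*z^2 - 104*z + C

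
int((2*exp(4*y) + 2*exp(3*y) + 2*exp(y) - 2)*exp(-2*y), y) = (exp(2*y) + exp(y) - 1)^2*exp(-2*y) + C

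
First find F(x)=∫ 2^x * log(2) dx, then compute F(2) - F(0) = 3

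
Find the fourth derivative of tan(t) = 24*tan(t)^5 + 40*tan(t)^3 + 16*tan(t)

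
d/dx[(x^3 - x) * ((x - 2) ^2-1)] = 5*x^4 - 16*x^3 + 6*x^2 + 8*x - 3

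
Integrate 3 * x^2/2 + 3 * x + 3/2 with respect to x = x^3/2 + 3*x^2/2 + 3*x/2 + C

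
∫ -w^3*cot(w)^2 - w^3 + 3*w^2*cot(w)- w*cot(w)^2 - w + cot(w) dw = w*(w^2 + 1)*cot(w) + C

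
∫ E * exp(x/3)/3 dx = exp(x/3 + 1) + C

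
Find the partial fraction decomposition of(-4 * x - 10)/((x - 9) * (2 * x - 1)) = 24/(17*(2*x - 1)) - 46/(17*(x - 9))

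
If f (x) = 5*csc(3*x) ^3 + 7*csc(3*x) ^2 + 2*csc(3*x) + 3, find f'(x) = 6*(-14*sin(6*x) - 31*cos(3*x) + cos(9*x))/(1 - cos(6*x))^2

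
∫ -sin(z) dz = cos(z) + C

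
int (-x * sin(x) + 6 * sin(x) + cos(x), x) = (x - 6)*cos(x) + C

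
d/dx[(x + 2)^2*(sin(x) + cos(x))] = -x^2*sin(x) + x^2*cos(x) - 2*x*sin(x) + 6*x*cos(x) + 8*cos(x)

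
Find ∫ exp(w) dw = exp(w) + C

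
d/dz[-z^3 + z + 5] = 1 - 3*z^2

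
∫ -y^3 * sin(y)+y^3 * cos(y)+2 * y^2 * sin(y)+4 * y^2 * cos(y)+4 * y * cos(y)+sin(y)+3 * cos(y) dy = sqrt(2)*(y^3 + y^2 + 2*y + 1)*sin(y + pi/4) + C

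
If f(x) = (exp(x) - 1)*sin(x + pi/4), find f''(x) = 2*exp(x)*cos(x + pi/4) + sin(x + pi/4)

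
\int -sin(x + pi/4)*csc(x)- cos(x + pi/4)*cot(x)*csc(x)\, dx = sqrt(2)*(-1 + 1/tan(x))/2 + C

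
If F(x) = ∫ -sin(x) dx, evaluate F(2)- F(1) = -cos(1) + cos(2)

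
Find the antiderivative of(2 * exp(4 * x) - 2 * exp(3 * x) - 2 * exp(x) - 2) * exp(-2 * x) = (-(1 - exp(x))*exp(x) - 1)^2*exp(-2*x) + C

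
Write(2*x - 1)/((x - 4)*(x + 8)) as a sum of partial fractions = 17/(12*(x + 8)) + 7/(12*(x - 4))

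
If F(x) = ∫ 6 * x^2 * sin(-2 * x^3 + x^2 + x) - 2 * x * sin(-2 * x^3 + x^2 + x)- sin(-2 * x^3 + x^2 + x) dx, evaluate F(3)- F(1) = -1 + cos(42)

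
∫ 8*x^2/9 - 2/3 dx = 8*x^3/27 - 2*x/3 + C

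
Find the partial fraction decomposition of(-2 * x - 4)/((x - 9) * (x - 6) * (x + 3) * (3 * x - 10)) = -36/(323*(3*x - 10)) - 1/(1026*(x + 3)) + 2/(27*(x - 6)) - 11/(306*(x - 9))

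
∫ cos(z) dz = sin(z) + C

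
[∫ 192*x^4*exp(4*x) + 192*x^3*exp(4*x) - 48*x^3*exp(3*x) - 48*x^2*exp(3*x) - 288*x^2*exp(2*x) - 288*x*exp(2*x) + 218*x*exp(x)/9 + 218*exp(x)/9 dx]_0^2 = -16*exp(4)/3 - 108 + 4*exp(2)/9 + 3*(-16*exp(4) + 6 + 4*exp(2)/3)^2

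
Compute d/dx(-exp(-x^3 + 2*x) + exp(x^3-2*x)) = 3*x^2*exp(-x^3 + 2*x) + 3*x^2*exp(x^3 - 2*x) - 2*exp(-x^3 + 2*x) - 2*exp(x^3 - 2*x)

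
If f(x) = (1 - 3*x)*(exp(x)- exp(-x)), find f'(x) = (-3*x*exp(2*x) - 3*x - 2*exp(2*x) + 4)*exp(-x)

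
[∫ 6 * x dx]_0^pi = 3*pi^2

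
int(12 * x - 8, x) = 6*x^2 - 8*x + C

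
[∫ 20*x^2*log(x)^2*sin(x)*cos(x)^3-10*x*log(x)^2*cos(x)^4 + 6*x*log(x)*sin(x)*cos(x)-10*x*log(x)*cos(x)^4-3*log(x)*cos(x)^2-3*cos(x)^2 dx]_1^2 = -6*log(2)*cos(2)^2 - 20*log(2)^2*cos(2)^4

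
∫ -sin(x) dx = cos(x) + C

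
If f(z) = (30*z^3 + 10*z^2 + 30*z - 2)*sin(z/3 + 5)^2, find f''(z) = 20*z^3*cos(2*z/3 + 10)/3 + 60*z^2*sin(2*z/3 + 10) + 20*z^2*cos(2*z/3 + 10)/9 + 40*z*sin(2*z/3 + 10)/3 - 250*z*cos(2*z/3 + 10)/3 + 90*z + 20*sin(2*z/3 + 10) - 94*cos(2*z/3 + 10)/9 + 10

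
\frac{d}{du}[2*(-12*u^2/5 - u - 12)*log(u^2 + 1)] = (-48*u^3*log(u^2 + 1) - 48*u^3 - 10*u^2*log(u^2 + 1) - 20*u^2 - 48*u*log(u^2 + 1) - 240*u - 10*log(u^2 + 1))/(5*u^2 + 5)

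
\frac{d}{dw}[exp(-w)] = -exp(-w)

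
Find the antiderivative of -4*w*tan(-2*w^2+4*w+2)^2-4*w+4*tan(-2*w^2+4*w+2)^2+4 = tan(-2*w^2 + 4*w + 2) + C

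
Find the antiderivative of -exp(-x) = exp(-x) + C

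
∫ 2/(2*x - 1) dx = log(2*x - 1) + C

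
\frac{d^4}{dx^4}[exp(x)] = exp(x)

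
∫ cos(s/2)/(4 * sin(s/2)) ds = log(sin(s/2))/2 + C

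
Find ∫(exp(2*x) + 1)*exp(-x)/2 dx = sinh(x) + C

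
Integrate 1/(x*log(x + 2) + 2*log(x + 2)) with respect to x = log(2*log(x + 2)) + C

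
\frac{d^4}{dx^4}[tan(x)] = 24*tan(x)^5 + 40*tan(x)^3 + 16*tan(x)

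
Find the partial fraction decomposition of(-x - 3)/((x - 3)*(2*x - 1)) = 7/(5*(2*x - 1)) - 6/(5*(x - 3))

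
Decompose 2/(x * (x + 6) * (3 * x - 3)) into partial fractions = 1/(63*(x + 6)) + 2/(21*(x - 1)) - 1/(9*x)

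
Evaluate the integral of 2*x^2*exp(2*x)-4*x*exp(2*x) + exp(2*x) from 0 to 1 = -2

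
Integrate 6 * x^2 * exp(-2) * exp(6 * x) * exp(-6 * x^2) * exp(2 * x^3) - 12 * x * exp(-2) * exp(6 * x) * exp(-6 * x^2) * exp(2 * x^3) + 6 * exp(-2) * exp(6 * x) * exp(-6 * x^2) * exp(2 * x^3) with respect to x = exp(2*(x - 1)^3) + C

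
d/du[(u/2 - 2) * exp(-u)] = (5 - u)*exp(-u)/2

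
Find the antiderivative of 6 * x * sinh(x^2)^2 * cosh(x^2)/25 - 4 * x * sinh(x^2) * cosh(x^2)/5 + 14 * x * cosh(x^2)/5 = (-5*sinh(x^2) + cosh(x^2)^2 + 34)*sinh(x^2)/25 + C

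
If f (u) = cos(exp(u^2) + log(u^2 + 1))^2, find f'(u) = -2*u*(u^2*exp(u^2) + exp(u^2) + 1)*sin(2*exp(u^2) + 2*log(u^2 + 1))/(u^2 + 1)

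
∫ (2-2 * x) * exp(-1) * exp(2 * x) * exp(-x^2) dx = exp(-x^2 + 2*x - 1) + C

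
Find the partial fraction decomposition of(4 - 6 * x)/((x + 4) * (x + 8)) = -13/(x + 8) + 7/(x + 4)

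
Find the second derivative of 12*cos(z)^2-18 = -24*cos(2*z)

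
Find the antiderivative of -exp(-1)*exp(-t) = exp(-t - 1) + C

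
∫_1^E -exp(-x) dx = -exp(-1) + exp(-E)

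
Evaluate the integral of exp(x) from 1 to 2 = -E + exp(2)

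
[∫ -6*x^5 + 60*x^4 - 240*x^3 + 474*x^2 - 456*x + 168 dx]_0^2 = 48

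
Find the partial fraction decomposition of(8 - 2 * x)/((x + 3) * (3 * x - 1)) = 11/(5*(3*x - 1)) - 7/(5*(x + 3))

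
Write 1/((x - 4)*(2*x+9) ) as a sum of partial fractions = -2/(17*(2*x + 9)) + 1/(17*(x - 4))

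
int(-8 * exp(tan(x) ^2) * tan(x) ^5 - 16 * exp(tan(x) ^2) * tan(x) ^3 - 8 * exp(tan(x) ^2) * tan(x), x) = -4*exp(tan(x)^2)*tan(x)^2 + C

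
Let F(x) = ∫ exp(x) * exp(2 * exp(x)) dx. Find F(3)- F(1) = -exp(2*E)/2 + exp(2*exp(3))/2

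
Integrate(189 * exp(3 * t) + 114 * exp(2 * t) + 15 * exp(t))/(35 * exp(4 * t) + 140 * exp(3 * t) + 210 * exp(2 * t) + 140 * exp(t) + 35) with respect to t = 3*(-6*exp(3*t) - 81*exp(2*t) - 100*exp(t) - 35)/(35*(exp(3*t) + 3*exp(2*t) + 3*exp(t) + 1)) + C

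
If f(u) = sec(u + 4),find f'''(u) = 6*tan(u + 4)^3*sec(u + 4) + 5*tan(u + 4)*sec(u + 4)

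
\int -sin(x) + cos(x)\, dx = sin(x) + cos(x) + C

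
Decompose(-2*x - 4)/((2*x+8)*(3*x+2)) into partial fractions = -2/(5*(3*x + 2)) - 1/(5*(x + 4))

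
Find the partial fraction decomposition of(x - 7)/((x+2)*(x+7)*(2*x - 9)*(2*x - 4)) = -2/(299*(2*x - 9)) + 7/(1035*(x + 7)) - 9/(520*(x + 2)) + 1/(72*(x - 2))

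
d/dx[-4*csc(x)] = 4*cot(x)*csc(x)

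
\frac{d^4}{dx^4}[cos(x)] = cos(x)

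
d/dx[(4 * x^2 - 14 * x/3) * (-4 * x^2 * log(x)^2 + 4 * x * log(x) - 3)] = -64*x^3*log(x)^2 - 32*x^3*log(x) + 56*x^2*log(x)^2 + 256*x^2*log(x)/3 + 16*x^2 - 112*x*log(x)/3 - 128*x/3 + 14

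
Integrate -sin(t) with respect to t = cos(t) + C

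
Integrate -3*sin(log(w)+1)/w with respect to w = 3*cos(log(w) + 1) + C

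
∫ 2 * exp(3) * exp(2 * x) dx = exp(2*x + 3) + C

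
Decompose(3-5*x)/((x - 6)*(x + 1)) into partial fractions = -8/(7*(x + 1)) - 27/(7*(x - 6))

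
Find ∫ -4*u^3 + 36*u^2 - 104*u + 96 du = -u^4 + 12*u^3 - 52*u^2 + 96*u + C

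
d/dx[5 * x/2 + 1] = 5/2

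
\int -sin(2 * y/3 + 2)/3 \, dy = cos(2*y/3 + 2)/2 + C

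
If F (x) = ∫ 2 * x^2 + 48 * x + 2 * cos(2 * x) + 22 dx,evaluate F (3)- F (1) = -sin(2) + sin(6) + 760/3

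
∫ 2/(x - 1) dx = 2*log(2 - 2*x) + C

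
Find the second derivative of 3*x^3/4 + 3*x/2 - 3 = 9*x/2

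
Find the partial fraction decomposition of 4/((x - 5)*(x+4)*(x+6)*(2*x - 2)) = -1/(77*(x + 6)) + 1/(45*(x + 4)) - 1/(70*(x - 1)) + 1/(198*(x - 5))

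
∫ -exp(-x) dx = exp(-x) + C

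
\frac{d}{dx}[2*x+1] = 2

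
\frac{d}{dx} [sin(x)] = cos(x)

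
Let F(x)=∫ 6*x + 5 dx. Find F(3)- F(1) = 34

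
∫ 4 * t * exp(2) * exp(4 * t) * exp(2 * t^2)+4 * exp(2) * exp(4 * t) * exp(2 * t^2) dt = exp(2*(t + 1)^2) + C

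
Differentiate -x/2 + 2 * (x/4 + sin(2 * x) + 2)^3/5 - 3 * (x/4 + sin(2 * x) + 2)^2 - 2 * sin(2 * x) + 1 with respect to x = 3*x^2*cos(2*x)/20 + 3*x^2/160 + 3*x*sin(2*x)/20 + 3*x*sin(4*x)/5 - 3*x*cos(2*x)/5 - 3*x/40 + 12*sin(2*x)^2*cos(2*x)/5 + 3*sin(2*x)^2/10 - 3*sin(2*x)/10 - 6*sin(4*x)/5 - 92*cos(2*x)/5 - 23/10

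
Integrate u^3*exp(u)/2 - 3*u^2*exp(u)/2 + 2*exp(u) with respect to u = (u - 2)^3*exp(u)/2 + C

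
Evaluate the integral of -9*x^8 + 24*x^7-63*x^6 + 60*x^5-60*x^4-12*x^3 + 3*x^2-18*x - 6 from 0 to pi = (-pi^3 - 2*pi - 1 + pi^2)^3 + 1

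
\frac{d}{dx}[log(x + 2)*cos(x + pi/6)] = (-x*log(x + 2)*sin(x + pi/6) - 2*log(x + 2)*sin(x + pi/6) + cos(x + pi/6))/(x + 2)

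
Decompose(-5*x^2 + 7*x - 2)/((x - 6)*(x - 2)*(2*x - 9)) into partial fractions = 287/(15*(2*x - 9)) - 2/(5*(x - 2)) - 35/(3*(x - 6))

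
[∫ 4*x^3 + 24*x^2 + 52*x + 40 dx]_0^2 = 264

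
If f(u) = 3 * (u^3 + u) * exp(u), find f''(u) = 3*u^3*exp(u) + 18*u^2*exp(u) + 21*u*exp(u) + 6*exp(u)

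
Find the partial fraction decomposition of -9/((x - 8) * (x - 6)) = 9/(2*(x - 6)) - 9/(2*(x - 8))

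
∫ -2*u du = -u^2 + C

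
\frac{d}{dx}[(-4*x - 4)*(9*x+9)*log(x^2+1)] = (-72*x^3*log(x^2 + 1) - 72*x^3 - 72*x^2*log(x^2 + 1) - 144*x^2 - 72*x*log(x^2 + 1) - 72*x - 72*log(x^2 + 1))/(x^2 + 1)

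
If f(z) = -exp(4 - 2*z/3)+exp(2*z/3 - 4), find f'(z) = 2*exp(4 - 2*z/3)/3 + 2*exp(2*z/3 - 4)/3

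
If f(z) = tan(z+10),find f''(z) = 2*tan(z + 10)^3 + 2*tan(z + 10)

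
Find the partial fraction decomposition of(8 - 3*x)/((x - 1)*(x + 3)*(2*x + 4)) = 17/(8*(x + 3)) - 7/(3*(x + 2)) + 5/(24*(x - 1))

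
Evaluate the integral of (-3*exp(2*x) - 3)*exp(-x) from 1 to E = -3*exp(E) - 3*exp(-1) + 3*exp(-E) + 3*E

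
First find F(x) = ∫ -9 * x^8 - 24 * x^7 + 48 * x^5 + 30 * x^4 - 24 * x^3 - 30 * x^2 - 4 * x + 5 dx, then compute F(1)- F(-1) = 0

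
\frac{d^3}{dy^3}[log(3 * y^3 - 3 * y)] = (6*y^6 + 6*y^4 + 6*y^2 - 2)/(y^9 - 3*y^7 + 3*y^5 - y^3)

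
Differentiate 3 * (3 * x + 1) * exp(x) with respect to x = 9*x*exp(x) + 12*exp(x)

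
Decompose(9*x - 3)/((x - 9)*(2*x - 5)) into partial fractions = -3/(2*x - 5) + 6/(x - 9)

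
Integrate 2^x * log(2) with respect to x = 2^x + C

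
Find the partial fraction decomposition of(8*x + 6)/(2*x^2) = 4/x + 3/x^2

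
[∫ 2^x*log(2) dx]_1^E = -2 + 2^E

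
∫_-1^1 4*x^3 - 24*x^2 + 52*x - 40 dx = -96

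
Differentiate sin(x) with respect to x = cos(x)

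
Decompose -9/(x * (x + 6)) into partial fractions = 3/(2*(x + 6)) - 3/(2*x)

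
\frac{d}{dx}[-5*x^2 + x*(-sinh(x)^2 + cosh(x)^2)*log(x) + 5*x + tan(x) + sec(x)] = -10*x + log(x) + tan(x)^2 + tan(x)*sec(x) + 7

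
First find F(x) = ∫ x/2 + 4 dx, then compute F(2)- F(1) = 19/4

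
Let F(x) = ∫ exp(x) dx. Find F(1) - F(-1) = E - exp(-1)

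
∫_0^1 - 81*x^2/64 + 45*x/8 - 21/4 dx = -183/64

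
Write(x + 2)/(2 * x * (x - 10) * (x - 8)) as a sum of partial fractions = -5/(16*(x - 8)) + 3/(10*(x - 10)) + 1/(80*x)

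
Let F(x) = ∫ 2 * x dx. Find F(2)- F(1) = 3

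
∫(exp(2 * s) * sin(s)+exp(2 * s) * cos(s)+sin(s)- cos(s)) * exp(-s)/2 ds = sin(s)*sinh(s) + C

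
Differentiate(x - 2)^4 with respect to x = 4*x^3 - 24*x^2 + 48*x - 32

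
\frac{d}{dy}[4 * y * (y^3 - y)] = 16*y^3 - 8*y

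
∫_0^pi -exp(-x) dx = -1 + exp(-pi)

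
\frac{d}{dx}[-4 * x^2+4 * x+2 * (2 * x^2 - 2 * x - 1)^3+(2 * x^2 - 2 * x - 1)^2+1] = 96*x^5 - 240*x^4 + 112*x^3 + 72*x^2 - 32*x - 4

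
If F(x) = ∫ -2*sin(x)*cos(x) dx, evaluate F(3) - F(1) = -cos(2)/2 + cos(6)/2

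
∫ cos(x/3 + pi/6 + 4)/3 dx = sin(x/3 + pi/6 + 4) + C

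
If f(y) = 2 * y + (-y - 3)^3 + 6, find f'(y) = -3*y^2 - 18*y - 25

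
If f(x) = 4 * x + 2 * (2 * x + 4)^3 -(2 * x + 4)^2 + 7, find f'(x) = 48*x^2 + 184*x + 180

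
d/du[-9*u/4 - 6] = -9/4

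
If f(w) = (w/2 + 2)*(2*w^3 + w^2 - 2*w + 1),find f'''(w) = 24*w + 27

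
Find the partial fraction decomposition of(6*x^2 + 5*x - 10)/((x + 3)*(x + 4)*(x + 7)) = 83/(4*(x + 7)) - 22/(x + 4) + 29/(4*(x + 3))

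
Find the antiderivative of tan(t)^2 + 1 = tan(t) + C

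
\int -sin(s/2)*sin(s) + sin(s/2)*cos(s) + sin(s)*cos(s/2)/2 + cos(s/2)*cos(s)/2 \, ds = sqrt(2)*sin(s/2)*sin(s + pi/4) + C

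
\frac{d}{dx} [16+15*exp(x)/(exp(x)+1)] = 15*exp(x)/(exp(2*x) + 2*exp(x) + 1)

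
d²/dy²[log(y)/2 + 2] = -1/(2*y^2)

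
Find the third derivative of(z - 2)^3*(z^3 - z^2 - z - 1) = 120*z^3 - 420*z^2 + 408*z - 90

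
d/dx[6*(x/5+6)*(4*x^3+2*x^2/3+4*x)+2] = 96*x^3/5 + 2172*x^2/5 + 288*x/5 + 144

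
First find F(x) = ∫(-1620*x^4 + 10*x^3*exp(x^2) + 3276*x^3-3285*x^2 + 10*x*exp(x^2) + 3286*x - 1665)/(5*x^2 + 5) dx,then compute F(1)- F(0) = -572/5 + log(2) + E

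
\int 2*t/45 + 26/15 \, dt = t^2/45 + 26*t/15 + C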